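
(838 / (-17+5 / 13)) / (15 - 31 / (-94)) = -256009 / 77814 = -3.29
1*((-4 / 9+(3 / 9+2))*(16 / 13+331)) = 73423 / 117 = 627.55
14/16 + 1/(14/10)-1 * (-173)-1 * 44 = 7313/56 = 130.59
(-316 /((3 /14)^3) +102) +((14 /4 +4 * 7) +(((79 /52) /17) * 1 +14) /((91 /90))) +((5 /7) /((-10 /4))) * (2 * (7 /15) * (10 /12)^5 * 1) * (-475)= -3743416305787 /117287352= -31916.62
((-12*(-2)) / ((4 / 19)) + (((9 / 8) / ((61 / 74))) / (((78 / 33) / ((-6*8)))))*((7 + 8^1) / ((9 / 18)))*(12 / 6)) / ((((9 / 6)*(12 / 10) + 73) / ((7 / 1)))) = -21494865 / 148291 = -144.95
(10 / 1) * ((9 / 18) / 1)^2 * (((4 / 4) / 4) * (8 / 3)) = 5 / 3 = 1.67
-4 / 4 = -1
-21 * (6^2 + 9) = -945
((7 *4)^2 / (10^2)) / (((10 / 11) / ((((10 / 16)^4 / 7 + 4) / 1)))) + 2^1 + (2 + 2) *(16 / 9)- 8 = 82471909 / 2304000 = 35.80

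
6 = 6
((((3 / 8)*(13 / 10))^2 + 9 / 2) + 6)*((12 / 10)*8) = 206163 / 2000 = 103.08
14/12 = 7/6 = 1.17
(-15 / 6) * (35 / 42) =-2.08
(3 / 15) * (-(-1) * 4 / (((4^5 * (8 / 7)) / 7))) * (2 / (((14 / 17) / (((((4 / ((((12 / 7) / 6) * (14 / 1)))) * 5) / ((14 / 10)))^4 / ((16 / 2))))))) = 1328125 / 5619712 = 0.24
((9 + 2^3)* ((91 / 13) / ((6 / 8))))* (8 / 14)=272 / 3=90.67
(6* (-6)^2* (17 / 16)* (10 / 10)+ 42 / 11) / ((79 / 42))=124.04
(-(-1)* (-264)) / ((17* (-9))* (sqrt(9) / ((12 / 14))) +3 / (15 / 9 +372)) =17936 / 36381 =0.49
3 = 3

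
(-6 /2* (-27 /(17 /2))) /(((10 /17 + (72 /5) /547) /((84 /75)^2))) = 4962384 /255125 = 19.45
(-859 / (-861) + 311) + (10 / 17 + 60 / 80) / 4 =73145711 / 234192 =312.33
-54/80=-27/40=-0.68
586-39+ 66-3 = 610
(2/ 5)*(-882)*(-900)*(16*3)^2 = 731566080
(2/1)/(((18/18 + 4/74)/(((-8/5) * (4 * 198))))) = -156288/65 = -2404.43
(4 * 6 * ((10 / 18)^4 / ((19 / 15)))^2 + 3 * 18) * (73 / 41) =2274523602026 / 23597574723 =96.39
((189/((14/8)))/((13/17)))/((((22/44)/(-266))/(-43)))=42000336/13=3230795.08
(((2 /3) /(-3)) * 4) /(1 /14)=-112 /9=-12.44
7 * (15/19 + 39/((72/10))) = 9905/228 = 43.44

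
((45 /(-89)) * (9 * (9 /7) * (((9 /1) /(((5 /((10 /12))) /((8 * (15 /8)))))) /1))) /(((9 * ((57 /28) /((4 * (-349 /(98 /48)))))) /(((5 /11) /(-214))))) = -1017684000 /97525043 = -10.44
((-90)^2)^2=65610000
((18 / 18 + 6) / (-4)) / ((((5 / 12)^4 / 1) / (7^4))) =-87127488 / 625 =-139403.98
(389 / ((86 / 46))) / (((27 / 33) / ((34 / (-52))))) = -1673089 / 10062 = -166.28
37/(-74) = -1/2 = -0.50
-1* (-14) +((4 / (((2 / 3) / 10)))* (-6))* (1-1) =14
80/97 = 0.82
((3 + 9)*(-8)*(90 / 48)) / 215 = -36 / 43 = -0.84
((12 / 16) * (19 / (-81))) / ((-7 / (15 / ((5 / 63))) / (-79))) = -1501 / 4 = -375.25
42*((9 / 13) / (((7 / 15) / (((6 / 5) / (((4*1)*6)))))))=81 / 26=3.12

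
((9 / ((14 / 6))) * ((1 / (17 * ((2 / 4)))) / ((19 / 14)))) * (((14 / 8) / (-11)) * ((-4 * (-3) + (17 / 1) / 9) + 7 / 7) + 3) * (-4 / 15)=-200 / 3553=-0.06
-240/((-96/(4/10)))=1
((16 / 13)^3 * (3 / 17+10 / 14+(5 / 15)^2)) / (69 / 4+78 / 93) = 544980992 / 5277749841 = 0.10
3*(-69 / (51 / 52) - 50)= -6138 / 17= -361.06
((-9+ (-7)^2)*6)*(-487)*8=-935040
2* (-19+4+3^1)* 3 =-72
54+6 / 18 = 163 / 3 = 54.33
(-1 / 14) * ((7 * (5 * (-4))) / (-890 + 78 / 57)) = -95 / 8442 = -0.01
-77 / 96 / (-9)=77 / 864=0.09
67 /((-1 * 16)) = -67 /16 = -4.19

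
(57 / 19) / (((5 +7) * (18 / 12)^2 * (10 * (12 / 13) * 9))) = 13 / 9720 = 0.00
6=6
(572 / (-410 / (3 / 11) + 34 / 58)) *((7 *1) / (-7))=49764 / 130739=0.38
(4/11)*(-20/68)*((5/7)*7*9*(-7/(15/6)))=2520/187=13.48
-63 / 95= -0.66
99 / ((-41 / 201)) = -19899 / 41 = -485.34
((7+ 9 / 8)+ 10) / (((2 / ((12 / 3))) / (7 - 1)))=435 / 2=217.50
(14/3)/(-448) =-1/96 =-0.01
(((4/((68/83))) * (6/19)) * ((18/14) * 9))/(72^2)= 249/72352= 0.00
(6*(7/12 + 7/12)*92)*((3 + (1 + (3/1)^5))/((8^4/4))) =39767/256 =155.34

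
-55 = -55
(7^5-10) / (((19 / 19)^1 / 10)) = 167970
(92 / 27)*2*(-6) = -368 / 9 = -40.89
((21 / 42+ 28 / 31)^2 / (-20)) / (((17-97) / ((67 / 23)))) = 507123 / 141459200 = 0.00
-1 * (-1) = 1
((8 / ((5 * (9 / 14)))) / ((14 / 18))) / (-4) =-4 / 5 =-0.80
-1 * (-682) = 682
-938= -938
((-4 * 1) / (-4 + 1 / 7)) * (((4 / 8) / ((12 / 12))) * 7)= 98 / 27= 3.63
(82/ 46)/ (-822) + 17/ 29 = 320213/ 548274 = 0.58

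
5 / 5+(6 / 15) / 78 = 196 / 195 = 1.01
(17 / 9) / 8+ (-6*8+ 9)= -2791 / 72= -38.76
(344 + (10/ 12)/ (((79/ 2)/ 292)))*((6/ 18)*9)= 82988/ 79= 1050.48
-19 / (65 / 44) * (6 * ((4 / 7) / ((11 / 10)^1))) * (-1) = 3648 / 91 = 40.09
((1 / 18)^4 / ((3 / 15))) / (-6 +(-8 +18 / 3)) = -5 / 839808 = -0.00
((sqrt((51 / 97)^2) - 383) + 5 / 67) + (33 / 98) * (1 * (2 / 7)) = -852214278 / 2229157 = -382.30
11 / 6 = 1.83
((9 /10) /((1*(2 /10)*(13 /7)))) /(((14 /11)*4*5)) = 99 /1040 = 0.10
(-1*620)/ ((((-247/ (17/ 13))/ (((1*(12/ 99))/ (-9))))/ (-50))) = 2108000/ 953667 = 2.21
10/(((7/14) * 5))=4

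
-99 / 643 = -0.15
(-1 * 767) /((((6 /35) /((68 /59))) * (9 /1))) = -15470 /27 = -572.96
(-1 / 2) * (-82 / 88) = 41 / 88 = 0.47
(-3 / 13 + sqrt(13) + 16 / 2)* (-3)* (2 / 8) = -303 / 52 - 3* sqrt(13) / 4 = -8.53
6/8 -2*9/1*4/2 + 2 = -33.25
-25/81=-0.31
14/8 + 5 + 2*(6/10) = 7.95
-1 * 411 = -411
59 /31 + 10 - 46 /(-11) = 5485 /341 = 16.09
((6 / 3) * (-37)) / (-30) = 37 / 15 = 2.47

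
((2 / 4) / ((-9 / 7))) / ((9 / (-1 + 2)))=-7 / 162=-0.04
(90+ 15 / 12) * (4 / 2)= 365 / 2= 182.50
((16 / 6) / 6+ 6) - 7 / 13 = 691 / 117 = 5.91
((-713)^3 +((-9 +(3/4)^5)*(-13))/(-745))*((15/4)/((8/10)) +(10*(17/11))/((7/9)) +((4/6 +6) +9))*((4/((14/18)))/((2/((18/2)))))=-1109964281581741914567/3289538560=-337422486873.58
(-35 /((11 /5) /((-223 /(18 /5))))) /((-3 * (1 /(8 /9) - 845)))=780500 /2005047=0.39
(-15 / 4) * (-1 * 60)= 225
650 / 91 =7.14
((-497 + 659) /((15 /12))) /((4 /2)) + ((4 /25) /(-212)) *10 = 3434 /53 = 64.79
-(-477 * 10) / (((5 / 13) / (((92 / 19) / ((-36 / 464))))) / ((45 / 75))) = -44118048 / 95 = -464400.51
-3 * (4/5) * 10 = -24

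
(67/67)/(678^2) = 1/459684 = 0.00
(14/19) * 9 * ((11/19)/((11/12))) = 1512/361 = 4.19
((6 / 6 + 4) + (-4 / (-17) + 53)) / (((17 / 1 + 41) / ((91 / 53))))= 45045 / 26129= 1.72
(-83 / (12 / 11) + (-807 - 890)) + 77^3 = 5457119 / 12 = 454759.92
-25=-25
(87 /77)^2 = 7569 /5929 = 1.28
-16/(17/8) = -128/17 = -7.53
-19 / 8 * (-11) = 26.12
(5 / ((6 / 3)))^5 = 3125 / 32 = 97.66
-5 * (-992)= 4960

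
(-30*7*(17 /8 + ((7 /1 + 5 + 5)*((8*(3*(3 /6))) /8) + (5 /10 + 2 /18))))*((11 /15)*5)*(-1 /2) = 782705 /72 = 10870.90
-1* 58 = -58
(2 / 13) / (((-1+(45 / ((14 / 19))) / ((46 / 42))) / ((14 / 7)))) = 184 / 32747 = 0.01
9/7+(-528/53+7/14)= -6067/742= -8.18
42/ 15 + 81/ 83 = 1567/ 415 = 3.78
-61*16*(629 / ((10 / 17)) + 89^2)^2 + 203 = -1972142050721 / 25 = -78885682028.84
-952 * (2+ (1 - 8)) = 4760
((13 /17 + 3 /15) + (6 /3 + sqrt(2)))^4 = 78577632 * sqrt(2) /614125 + 9747357316 /52200625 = 367.68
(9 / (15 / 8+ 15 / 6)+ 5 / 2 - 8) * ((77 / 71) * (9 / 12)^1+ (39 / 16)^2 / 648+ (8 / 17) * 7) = -22072040671 / 1557319680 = -14.17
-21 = -21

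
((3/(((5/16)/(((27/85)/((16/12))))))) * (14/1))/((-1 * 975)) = -4536/138125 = -0.03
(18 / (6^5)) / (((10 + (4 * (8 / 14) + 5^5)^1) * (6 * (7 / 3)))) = 1 / 18974304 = 0.00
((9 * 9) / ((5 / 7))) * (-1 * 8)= -4536 / 5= -907.20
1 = 1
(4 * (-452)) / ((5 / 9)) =-3254.40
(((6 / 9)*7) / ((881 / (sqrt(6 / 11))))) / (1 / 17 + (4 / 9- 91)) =-51*sqrt(66) / 9584399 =-0.00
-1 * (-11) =11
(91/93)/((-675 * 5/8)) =-728/313875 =-0.00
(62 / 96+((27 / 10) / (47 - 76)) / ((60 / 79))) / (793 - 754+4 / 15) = 18209 / 1366480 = 0.01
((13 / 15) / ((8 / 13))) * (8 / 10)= 169 / 150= 1.13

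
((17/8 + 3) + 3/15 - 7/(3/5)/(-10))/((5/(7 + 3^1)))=12.98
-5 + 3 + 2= 0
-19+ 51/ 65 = -1184/ 65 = -18.22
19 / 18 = 1.06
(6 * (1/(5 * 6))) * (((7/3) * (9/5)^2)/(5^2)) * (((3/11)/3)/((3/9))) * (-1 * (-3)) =1701/34375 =0.05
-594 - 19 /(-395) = -234611 /395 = -593.95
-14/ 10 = -7/ 5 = -1.40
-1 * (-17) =17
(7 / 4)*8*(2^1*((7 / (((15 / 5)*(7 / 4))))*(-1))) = -112 / 3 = -37.33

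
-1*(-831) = 831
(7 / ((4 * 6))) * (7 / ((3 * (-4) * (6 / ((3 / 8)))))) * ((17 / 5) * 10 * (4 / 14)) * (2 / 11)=-119 / 6336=-0.02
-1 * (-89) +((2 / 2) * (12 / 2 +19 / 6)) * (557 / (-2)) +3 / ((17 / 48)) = -500911 / 204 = -2455.45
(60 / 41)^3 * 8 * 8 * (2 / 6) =4608000 / 68921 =66.86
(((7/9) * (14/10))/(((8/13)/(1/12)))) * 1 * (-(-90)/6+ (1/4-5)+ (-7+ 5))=7007/5760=1.22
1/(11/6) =6/11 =0.55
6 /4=3 /2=1.50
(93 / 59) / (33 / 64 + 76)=5952 / 288923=0.02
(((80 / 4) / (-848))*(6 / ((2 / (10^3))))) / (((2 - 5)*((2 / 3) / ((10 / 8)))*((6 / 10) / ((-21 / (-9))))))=109375 / 636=171.97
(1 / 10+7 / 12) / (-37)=-41 / 2220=-0.02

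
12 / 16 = 3 / 4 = 0.75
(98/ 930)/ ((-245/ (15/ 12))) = -1/ 1860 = -0.00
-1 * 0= 0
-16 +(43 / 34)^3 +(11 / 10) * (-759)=-166821333 / 196520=-848.88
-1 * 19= -19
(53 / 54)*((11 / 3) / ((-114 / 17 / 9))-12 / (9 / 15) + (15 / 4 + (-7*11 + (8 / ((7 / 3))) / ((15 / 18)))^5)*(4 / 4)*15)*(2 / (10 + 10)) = -1305458316270067588709 / 431099550000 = -3028206167.86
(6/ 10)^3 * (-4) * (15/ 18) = -18/ 25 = -0.72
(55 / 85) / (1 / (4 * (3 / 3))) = 44 / 17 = 2.59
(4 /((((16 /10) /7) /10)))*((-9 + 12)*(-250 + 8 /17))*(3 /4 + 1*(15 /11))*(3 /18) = -34519275 /748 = -46148.76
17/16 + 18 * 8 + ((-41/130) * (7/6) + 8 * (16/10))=491383/3120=157.49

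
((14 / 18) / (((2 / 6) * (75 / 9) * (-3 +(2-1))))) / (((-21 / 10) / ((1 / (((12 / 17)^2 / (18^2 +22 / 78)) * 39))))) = 3654983 / 3285360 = 1.11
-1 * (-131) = 131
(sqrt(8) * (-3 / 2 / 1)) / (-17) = 3 * sqrt(2) / 17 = 0.25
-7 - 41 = -48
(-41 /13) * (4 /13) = -164 /169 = -0.97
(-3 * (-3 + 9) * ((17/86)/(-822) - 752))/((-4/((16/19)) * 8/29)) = -4624954887/447716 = -10330.11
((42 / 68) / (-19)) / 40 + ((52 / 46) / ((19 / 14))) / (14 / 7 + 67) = 461713 / 41008080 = 0.01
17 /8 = 2.12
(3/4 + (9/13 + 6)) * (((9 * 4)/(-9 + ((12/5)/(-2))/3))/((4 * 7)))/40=-3483/136864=-0.03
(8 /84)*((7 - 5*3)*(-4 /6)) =32 /63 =0.51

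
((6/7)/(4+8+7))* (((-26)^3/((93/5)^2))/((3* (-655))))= 175760/150691527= 0.00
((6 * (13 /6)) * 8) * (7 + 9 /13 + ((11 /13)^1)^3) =145848 /169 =863.01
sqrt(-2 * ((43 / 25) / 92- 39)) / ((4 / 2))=sqrt(4124222) / 460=4.41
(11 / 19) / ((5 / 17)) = 187 / 95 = 1.97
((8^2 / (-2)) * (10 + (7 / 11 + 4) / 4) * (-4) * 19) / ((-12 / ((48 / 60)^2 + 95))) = -59481704 / 275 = -216297.11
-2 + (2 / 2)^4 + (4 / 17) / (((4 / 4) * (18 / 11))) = -131 / 153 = -0.86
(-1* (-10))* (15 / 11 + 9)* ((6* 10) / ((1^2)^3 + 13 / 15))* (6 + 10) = 53298.70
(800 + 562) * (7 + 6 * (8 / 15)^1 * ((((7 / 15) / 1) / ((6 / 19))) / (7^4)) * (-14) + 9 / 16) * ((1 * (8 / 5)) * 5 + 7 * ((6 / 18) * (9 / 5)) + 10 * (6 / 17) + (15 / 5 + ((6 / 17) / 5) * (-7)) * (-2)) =274866507317 / 2499000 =109990.60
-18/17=-1.06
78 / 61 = 1.28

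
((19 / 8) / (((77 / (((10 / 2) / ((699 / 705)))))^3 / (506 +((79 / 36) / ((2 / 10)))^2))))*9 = 25021698269328125 / 6652615413451392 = 3.76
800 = 800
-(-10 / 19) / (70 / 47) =47 / 133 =0.35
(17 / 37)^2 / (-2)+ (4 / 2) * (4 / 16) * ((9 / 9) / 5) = -38 / 6845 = -0.01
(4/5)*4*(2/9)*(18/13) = 64/65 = 0.98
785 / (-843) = -785 / 843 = -0.93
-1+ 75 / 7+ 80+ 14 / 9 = 5750 / 63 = 91.27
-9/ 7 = -1.29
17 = 17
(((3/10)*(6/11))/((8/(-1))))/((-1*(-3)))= -3/440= -0.01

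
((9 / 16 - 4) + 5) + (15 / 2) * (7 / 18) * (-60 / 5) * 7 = -3895 / 16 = -243.44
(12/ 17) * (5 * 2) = 120/ 17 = 7.06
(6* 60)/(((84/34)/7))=1020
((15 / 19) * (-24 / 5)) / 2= -1.89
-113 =-113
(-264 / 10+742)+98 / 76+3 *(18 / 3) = 139629 / 190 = 734.89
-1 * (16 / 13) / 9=-16 / 117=-0.14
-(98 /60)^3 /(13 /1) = -117649 /351000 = -0.34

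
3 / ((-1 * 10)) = -3 / 10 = -0.30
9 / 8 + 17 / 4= 43 / 8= 5.38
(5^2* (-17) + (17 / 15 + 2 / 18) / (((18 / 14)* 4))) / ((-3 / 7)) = 1204189 / 1215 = 991.10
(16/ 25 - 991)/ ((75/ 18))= -148554/ 625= -237.69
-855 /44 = -19.43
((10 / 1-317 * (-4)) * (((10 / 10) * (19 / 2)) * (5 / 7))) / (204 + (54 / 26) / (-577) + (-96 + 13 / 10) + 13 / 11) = 78.50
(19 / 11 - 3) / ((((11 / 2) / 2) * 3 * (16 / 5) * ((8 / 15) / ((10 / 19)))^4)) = -369140625 / 8073646592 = -0.05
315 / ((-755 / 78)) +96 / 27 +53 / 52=-1976461 / 70668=-27.97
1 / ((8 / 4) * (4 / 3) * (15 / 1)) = 1 / 40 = 0.02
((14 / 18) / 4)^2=49 / 1296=0.04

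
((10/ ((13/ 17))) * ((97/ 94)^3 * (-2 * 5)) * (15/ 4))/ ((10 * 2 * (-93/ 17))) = 6594062425/ 1338901408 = 4.92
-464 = -464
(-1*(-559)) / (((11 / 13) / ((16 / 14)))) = 58136 / 77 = 755.01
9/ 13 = 0.69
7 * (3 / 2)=21 / 2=10.50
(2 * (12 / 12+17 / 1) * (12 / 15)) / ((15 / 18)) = 864 / 25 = 34.56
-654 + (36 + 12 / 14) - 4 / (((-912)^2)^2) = -617.14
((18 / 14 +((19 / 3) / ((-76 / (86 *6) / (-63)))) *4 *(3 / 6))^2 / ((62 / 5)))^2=51772646091871265625 / 9229444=5609508665080.07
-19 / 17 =-1.12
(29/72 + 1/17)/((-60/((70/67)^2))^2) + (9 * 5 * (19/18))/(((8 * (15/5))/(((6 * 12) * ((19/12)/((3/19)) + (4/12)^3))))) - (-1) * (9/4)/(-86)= 13690029076182457/9545344204248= 1434.21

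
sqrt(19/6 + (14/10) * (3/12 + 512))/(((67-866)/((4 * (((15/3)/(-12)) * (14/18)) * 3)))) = 7 * sqrt(648285)/43146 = 0.13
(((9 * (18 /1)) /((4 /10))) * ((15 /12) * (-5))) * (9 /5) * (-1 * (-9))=-164025 /4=-41006.25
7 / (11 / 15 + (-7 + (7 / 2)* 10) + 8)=105 / 551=0.19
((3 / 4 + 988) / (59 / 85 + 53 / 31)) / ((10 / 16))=2084285 / 3167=658.13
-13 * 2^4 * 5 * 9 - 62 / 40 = -187231 / 20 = -9361.55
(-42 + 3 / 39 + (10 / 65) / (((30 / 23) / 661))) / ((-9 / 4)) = -28112 / 1755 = -16.02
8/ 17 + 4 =76/ 17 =4.47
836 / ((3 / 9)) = 2508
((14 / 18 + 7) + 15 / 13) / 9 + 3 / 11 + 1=26237 / 11583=2.27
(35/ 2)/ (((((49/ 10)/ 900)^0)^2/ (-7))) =-245/ 2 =-122.50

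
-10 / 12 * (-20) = 16.67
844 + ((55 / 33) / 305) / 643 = 99312637 / 117669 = 844.00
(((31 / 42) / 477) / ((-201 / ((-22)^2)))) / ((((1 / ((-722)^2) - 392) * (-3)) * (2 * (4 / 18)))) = -977668142 / 137142776139453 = -0.00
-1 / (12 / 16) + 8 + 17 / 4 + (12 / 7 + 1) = 1145 / 84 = 13.63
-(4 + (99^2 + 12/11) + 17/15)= -9807.22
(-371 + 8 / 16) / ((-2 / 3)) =2223 / 4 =555.75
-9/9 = -1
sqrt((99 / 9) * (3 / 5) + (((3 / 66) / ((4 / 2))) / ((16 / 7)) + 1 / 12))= sqrt(11662365) / 1320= 2.59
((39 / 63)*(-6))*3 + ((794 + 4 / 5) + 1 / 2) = 54891 / 70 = 784.16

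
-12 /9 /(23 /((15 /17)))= -20 /391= -0.05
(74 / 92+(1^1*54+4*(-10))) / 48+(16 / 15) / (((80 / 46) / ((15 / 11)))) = 46341 / 40480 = 1.14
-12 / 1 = -12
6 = 6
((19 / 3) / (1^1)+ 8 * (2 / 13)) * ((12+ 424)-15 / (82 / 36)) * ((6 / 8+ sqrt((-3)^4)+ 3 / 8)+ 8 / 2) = 45879.93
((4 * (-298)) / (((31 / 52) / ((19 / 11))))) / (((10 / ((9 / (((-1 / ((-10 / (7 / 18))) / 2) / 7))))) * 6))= -63595584 / 341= -186497.31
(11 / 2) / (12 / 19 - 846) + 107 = 3437059 / 32124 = 106.99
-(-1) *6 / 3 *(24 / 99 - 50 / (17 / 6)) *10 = -195280 / 561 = -348.09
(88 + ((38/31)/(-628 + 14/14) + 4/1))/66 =47057/33759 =1.39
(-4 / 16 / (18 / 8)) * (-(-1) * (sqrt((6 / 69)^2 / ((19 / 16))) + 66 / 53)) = -22 / 159 - 8 * sqrt(19) / 3933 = -0.15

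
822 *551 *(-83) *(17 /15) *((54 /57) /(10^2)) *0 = 0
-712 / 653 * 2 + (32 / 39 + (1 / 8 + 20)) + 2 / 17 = 18.88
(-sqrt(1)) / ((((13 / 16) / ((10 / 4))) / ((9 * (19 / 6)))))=-87.69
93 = 93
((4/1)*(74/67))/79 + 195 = 1032431/5293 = 195.06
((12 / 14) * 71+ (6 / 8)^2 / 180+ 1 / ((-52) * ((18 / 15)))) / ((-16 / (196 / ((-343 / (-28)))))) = -5315353 / 87360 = -60.84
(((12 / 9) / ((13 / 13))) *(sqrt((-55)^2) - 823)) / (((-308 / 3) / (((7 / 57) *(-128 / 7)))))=-32768 / 1463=-22.40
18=18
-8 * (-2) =16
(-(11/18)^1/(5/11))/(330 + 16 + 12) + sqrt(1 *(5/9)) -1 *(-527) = sqrt(5)/3 + 16979819/32220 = 527.74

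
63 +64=127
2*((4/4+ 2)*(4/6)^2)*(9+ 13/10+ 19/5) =37.60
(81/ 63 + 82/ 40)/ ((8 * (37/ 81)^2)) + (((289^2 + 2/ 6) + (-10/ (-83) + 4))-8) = 31886617687643/ 381786720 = 83519.45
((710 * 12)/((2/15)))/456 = 5325/38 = 140.13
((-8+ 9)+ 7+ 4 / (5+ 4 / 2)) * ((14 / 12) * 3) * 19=570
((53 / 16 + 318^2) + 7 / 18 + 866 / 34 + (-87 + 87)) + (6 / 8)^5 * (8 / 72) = 15847873891 / 156672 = 101153.20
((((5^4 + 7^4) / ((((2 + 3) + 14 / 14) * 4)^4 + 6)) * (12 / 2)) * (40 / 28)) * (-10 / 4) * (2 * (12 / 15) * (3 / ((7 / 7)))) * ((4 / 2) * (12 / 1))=-8714880 / 387079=-22.51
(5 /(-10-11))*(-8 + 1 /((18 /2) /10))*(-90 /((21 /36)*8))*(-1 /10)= 155 /49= 3.16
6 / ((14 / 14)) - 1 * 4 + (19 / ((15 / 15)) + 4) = 25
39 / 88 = 0.44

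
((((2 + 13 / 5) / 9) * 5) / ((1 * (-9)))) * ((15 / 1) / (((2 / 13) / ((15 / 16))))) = -7475 / 288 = -25.95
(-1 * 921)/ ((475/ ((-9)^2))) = -157.05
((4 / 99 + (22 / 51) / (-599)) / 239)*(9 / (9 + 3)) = 20003 / 160626642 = 0.00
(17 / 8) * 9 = 153 / 8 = 19.12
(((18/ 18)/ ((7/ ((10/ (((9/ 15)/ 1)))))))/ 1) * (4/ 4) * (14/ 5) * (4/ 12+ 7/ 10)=62/ 9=6.89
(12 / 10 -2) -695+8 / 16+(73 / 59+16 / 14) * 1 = -2861759 / 4130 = -692.92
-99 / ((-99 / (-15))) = -15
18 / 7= 2.57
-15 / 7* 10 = -150 / 7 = -21.43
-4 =-4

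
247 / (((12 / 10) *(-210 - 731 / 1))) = -1235 / 5646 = -0.22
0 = 0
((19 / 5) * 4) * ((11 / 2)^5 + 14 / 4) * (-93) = -284775021 / 40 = -7119375.52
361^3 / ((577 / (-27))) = -2201453.70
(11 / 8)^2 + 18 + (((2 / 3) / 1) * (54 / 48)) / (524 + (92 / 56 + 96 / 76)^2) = 15987327339 / 803705024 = 19.89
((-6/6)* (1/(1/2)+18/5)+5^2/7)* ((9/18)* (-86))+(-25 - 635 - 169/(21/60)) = -36947/35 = -1055.63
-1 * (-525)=525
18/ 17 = 1.06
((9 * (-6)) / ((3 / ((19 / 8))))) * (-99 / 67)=16929 / 268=63.17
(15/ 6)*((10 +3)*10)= 325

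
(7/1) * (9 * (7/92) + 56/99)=79723/9108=8.75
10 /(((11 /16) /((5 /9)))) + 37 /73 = 62063 /7227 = 8.59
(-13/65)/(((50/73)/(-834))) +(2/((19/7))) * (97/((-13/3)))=227.03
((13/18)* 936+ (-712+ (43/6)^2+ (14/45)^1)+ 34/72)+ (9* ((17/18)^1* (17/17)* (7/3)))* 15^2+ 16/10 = 201611/45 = 4480.24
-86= -86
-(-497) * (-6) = -2982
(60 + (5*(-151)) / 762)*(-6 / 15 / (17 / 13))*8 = -55016 / 381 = -144.40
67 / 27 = 2.48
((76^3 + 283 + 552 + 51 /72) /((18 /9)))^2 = 111418179141361 /2304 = 48358584696.77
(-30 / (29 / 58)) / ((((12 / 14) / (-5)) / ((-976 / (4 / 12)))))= -1024800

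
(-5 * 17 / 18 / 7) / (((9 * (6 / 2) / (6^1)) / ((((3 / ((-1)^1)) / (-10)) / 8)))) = -17 / 3024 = -0.01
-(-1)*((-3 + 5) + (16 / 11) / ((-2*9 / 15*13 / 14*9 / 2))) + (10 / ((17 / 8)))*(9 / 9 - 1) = 6602 / 3861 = 1.71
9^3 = 729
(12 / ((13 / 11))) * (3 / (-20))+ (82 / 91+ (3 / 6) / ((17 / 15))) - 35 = -544247 / 15470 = -35.18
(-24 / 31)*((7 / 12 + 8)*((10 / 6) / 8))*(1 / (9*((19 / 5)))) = -2575 / 63612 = -0.04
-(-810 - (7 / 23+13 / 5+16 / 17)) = 1591068 / 1955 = 813.85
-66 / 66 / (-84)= 1 / 84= 0.01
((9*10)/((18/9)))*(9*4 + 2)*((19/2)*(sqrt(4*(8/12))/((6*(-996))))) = -1805*sqrt(6)/996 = -4.44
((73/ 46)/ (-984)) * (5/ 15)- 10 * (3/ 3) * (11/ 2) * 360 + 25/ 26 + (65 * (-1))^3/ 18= -61884187349/ 1765296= -35055.98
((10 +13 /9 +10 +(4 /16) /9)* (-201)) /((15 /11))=-569701 /180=-3165.01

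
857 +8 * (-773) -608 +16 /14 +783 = -36056 /7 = -5150.86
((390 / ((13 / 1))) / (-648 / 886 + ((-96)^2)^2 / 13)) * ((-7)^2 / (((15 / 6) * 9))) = 282191 / 28219536297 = 0.00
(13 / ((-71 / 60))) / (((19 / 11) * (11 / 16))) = -12480 / 1349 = -9.25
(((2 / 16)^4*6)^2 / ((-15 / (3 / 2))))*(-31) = 279 / 41943040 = 0.00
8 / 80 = 1 / 10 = 0.10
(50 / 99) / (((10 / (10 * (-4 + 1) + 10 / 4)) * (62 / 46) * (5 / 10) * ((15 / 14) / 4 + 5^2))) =-0.08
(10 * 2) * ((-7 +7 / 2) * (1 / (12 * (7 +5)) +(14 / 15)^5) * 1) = -60826913 / 1215000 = -50.06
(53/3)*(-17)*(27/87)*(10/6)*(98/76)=-220745/1102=-200.31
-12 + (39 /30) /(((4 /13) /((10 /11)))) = -359 /44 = -8.16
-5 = -5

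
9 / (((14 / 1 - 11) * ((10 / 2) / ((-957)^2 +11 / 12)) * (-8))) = -10990199 / 160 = -68688.74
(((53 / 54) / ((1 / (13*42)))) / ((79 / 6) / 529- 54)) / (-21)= 728962 / 1541853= 0.47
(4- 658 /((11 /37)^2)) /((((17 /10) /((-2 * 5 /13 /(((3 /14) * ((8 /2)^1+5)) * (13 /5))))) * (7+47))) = 12.43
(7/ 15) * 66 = 154/ 5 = 30.80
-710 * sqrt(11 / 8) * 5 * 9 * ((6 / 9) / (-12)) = 1775 * sqrt(22) / 4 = 2081.37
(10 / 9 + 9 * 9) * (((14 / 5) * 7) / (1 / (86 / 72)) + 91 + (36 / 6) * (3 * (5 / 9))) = 10215.53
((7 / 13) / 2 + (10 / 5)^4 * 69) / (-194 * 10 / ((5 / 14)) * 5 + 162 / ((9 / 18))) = -0.04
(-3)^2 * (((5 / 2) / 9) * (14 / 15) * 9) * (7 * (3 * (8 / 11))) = 3528 / 11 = 320.73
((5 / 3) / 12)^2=25 / 1296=0.02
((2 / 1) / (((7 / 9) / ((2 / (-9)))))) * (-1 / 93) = 4 / 651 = 0.01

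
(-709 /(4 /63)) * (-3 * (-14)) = -938007 /2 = -469003.50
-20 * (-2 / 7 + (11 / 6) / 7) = 10 / 21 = 0.48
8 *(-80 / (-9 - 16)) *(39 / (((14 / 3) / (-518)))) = -554112 / 5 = -110822.40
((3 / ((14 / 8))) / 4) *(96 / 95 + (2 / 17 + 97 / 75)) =58661 / 56525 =1.04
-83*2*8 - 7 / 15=-19927 / 15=-1328.47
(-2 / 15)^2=4 / 225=0.02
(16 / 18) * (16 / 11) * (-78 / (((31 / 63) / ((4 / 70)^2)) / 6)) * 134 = -538.06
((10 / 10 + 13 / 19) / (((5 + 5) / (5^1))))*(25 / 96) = 25 / 114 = 0.22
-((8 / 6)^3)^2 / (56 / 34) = -17408 / 5103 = -3.41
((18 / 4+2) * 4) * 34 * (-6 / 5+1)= -884 / 5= -176.80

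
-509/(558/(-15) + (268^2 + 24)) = -2545/359054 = -0.01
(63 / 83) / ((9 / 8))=56 / 83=0.67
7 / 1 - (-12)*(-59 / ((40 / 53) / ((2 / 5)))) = -9206 / 25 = -368.24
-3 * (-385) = 1155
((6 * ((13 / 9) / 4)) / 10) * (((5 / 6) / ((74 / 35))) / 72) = 455 / 383616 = 0.00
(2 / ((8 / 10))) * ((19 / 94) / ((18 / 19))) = 1805 / 3384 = 0.53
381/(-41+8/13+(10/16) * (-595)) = -39624/42875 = -0.92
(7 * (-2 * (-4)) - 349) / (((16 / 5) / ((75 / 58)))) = -109875 / 928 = -118.40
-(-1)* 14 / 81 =14 / 81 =0.17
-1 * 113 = -113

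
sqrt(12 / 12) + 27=28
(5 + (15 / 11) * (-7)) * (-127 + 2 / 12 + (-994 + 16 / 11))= 1846975 / 363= 5088.09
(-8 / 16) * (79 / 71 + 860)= -61139 / 142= -430.56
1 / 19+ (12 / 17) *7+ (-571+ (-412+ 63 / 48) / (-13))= -35904127 / 67184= -534.41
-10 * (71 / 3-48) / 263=0.93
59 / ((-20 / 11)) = -649 / 20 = -32.45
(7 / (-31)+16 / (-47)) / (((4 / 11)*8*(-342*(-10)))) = -605 / 10630272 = -0.00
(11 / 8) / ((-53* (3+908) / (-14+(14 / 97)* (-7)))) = 2002 / 4683451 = 0.00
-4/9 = -0.44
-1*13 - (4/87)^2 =-98413/7569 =-13.00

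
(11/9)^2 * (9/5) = 121/45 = 2.69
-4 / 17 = -0.24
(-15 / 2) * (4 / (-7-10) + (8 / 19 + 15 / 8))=-79875 / 5168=-15.46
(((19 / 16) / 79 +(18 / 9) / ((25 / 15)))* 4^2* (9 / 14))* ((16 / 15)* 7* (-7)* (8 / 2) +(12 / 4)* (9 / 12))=-40838019 / 15800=-2584.68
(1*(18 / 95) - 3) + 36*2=6573 / 95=69.19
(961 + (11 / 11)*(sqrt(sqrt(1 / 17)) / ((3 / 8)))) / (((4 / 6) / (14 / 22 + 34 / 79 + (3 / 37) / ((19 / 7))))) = 2679720*17^(3 / 4) / 10385419 + 965704095 / 610907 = 1582.93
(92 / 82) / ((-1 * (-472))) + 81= 81.00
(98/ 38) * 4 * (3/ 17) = 588/ 323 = 1.82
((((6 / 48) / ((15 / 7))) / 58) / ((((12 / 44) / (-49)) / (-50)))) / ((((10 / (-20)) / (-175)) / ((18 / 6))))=9486.71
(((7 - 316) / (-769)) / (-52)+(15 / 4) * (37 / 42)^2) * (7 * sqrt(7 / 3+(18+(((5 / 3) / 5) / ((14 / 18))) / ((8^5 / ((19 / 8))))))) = 68247773 * sqrt(2350648839) / 36115881984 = 91.62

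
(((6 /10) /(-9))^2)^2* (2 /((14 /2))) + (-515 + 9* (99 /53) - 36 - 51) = -10990940519 /18781875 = -585.19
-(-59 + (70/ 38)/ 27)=30232/ 513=58.93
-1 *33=-33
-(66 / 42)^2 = -2.47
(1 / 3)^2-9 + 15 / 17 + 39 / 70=-79783 / 10710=-7.45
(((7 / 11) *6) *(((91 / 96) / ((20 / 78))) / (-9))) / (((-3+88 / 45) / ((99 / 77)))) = 31941 / 16544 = 1.93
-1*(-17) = 17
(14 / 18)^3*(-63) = -2401 / 81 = -29.64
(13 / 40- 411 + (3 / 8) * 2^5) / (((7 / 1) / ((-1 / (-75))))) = -15947 / 21000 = -0.76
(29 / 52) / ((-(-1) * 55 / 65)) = 29 / 44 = 0.66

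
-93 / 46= -2.02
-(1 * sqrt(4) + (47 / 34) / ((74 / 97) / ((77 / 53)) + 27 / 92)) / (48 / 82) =-60257249 / 9562279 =-6.30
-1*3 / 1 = -3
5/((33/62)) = 310/33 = 9.39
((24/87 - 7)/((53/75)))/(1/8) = -117000/1537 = -76.12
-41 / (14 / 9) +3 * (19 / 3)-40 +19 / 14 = -46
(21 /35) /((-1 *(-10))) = 3 /50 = 0.06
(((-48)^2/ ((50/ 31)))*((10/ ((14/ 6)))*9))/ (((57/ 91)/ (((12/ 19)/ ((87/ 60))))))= 401117184/ 10469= 38314.76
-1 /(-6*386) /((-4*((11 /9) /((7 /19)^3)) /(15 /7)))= -2205 /232986512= -0.00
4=4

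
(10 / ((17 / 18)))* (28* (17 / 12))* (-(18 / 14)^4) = -393660 / 343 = -1147.70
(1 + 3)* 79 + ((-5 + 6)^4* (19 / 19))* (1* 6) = 322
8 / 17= 0.47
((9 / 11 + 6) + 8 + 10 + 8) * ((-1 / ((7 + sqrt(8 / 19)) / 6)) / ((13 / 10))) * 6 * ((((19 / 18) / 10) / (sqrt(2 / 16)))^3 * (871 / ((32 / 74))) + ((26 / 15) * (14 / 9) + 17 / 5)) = -816387172993 * sqrt(2) / 164478600 - 316117592 / 395967 + 4753648 * sqrt(38) / 395967 + 6138249421 * sqrt(19) / 41119650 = -7093.08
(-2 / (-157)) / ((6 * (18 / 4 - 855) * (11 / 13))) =-0.00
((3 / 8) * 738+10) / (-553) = -1147 / 2212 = -0.52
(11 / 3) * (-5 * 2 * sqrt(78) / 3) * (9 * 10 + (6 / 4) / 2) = -6655 * sqrt(78) / 6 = -9795.89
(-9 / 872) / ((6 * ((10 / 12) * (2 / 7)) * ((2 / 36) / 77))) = -43659 / 4360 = -10.01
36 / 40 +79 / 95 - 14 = -2331 / 190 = -12.27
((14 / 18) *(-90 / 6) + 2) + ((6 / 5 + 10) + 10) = 173 / 15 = 11.53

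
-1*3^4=-81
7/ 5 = 1.40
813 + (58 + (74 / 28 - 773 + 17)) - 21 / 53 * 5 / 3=86801 / 742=116.98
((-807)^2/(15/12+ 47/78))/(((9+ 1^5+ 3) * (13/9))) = 18721.03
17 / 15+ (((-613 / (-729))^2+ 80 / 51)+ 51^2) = 117647628133 / 45172485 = 2604.41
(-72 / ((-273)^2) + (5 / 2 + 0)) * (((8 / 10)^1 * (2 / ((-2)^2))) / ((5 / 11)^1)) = 455279 / 207025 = 2.20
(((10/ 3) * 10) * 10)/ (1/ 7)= 2333.33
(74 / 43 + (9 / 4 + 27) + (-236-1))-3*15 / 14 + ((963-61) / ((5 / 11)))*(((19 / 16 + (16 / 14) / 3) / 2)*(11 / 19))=949434371 / 1372560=691.73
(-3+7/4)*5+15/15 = -21/4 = -5.25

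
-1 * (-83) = 83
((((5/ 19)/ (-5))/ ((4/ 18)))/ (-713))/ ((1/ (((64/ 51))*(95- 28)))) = 6432/ 230299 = 0.03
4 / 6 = 2 / 3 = 0.67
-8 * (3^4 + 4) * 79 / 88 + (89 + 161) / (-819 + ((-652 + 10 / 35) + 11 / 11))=-34551585 / 56584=-610.62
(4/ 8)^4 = 1/ 16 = 0.06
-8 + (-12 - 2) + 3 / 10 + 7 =-147 / 10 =-14.70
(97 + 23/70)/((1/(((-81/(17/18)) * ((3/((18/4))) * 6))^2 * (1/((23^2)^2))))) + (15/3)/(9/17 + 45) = 89918284473119/2190877987410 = 41.04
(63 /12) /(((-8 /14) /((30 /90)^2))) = -49 /48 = -1.02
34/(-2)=-17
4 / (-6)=-2 / 3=-0.67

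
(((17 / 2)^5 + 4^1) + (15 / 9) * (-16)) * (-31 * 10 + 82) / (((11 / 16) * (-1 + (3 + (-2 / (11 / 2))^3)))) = -9787751105 / 1299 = -7534835.34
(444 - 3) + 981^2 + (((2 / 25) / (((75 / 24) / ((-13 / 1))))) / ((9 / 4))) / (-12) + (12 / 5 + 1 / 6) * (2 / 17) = 276203913911 / 286875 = 962802.31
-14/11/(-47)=14/517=0.03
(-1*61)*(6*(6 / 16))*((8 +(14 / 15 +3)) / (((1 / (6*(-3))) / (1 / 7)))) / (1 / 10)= 294813 / 7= 42116.14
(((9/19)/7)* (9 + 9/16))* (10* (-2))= -6885/532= -12.94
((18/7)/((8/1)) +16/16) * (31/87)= 1147/2436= 0.47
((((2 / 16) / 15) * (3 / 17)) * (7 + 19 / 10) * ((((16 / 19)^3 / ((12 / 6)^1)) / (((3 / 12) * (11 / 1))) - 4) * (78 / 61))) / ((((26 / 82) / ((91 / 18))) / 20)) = -8124487553 / 391203065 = -20.77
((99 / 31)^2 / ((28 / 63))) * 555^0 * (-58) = -2558061 / 1922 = -1330.94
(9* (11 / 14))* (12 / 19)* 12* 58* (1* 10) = 4134240 / 133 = 31084.51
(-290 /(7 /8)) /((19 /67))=-155440 /133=-1168.72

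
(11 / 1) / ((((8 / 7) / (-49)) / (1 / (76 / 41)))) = -154693 / 608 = -254.43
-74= -74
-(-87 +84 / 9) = 233 / 3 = 77.67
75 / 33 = 25 / 11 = 2.27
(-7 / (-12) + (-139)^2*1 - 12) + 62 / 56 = 811049 / 42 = 19310.69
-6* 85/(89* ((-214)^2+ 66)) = -255/2040859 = -0.00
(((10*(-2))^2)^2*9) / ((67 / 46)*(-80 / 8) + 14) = -33120000 / 13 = -2547692.31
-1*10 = -10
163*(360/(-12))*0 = 0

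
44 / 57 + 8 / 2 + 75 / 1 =4547 / 57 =79.77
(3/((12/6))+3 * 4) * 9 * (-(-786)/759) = 31833/253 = 125.82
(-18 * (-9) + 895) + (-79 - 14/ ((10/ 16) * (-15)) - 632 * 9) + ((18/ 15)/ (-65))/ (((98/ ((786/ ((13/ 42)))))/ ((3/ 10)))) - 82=-2125252186/ 443625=-4790.65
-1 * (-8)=8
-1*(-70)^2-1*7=-4907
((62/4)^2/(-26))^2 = 923521/10816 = 85.38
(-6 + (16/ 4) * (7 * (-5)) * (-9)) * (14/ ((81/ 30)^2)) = 585200/ 243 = 2408.23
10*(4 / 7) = 40 / 7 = 5.71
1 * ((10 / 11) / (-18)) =-5 / 99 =-0.05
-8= -8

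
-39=-39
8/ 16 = 1/ 2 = 0.50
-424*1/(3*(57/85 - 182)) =36040/46239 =0.78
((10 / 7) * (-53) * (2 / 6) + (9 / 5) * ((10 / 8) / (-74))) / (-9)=157069 / 55944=2.81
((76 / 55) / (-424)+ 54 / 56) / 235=78439 / 19180700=0.00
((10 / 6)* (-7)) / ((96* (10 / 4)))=-7 / 144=-0.05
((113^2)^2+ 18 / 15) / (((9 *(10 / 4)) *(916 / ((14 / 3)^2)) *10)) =39946603739 / 2318625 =17228.57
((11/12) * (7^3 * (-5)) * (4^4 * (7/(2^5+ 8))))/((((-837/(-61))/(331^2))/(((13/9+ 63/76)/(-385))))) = 3320683.65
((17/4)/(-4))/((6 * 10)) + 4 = 3823/960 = 3.98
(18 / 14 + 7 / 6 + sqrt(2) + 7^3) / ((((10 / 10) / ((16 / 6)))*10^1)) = 4*sqrt(2) / 15 + 29018 / 315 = 92.50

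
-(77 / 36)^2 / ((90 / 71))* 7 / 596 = -0.04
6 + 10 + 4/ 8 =33/ 2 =16.50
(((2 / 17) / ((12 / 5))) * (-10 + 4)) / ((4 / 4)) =-5 / 17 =-0.29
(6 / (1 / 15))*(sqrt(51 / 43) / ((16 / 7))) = 315*sqrt(2193) / 344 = 42.88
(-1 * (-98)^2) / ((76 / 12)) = -28812 / 19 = -1516.42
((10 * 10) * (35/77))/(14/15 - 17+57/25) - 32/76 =-401746/108053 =-3.72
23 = 23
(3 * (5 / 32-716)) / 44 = -68721 / 1408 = -48.81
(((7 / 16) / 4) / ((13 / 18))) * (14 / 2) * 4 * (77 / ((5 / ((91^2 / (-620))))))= -21630609 / 24800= -872.20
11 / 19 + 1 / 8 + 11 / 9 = 2635 / 1368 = 1.93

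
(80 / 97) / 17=80 / 1649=0.05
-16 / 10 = -8 / 5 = -1.60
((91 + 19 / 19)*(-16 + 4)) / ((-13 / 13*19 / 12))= 13248 / 19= 697.26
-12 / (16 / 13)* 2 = -39 / 2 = -19.50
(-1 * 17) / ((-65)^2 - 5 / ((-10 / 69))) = -0.00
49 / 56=7 / 8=0.88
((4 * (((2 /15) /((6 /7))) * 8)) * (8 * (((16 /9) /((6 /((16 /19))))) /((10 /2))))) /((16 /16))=229376 /115425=1.99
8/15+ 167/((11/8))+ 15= 22603/165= 136.99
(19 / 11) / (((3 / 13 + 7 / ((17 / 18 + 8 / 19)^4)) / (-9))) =-35244043633461 / 5087943555563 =-6.93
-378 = -378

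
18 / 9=2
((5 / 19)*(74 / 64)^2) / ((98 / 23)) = 157435 / 1906688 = 0.08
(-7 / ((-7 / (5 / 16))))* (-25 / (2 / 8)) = -125 / 4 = -31.25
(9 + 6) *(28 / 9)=140 / 3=46.67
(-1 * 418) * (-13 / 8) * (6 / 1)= 8151 / 2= 4075.50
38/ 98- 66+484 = 20501/ 49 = 418.39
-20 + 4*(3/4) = -17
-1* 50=-50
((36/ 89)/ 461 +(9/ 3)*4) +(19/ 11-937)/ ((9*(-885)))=43562330512/ 3594755835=12.12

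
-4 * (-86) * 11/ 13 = 3784/ 13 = 291.08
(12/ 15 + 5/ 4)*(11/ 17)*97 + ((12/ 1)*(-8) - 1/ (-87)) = 32.68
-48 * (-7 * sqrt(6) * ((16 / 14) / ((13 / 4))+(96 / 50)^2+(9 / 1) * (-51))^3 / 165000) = -34651294164222160257362 * sqrt(6) / 180691986083984375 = -469738.54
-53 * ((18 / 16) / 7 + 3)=-9381 / 56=-167.52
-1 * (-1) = 1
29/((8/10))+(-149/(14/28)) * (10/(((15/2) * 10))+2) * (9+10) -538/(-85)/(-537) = -146583685/12172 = -12042.70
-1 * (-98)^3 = 941192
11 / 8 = 1.38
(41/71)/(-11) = -41/781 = -0.05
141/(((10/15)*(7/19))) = 8037/14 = 574.07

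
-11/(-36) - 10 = -349/36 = -9.69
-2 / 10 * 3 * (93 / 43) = -279 / 215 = -1.30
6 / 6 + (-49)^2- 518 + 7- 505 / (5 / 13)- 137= 441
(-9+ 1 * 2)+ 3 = -4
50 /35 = 10 /7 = 1.43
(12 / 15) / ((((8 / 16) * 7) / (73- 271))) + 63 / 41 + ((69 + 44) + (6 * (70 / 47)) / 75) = 4680588 / 67445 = 69.40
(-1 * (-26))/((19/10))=260/19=13.68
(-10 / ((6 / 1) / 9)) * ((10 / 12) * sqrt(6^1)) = -25 * sqrt(6) / 2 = -30.62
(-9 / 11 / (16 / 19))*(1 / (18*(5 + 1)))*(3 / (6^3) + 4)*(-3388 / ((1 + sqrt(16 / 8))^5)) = -17335087 / 3456 + 12261403*sqrt(2) / 3456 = 1.49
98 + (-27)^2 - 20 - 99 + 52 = 760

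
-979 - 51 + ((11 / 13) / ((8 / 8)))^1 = -13379 / 13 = -1029.15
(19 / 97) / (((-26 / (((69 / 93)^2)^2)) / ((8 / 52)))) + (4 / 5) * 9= 544987486213 / 75696398765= 7.20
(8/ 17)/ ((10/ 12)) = 48/ 85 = 0.56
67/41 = 1.63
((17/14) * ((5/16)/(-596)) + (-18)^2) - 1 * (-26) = 46726315/133504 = 350.00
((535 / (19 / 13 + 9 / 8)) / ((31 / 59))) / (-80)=-82069 / 16678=-4.92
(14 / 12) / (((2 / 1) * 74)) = 7 / 888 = 0.01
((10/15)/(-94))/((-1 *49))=1/6909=0.00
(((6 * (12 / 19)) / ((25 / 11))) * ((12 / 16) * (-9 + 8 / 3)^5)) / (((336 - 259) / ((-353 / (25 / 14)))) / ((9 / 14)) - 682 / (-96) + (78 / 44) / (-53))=-9440615880608 / 4789618825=-1971.06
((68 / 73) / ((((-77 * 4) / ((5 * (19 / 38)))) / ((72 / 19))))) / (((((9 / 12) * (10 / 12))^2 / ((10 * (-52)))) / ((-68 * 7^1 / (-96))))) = 2885376 / 15257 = 189.12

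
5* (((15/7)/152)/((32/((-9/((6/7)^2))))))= -525/19456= -0.03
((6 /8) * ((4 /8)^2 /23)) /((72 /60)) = 5 /736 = 0.01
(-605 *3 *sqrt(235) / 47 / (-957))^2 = 0.38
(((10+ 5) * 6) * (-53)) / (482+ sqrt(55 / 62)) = -142546680 / 14404033+ 4770 * sqrt(3410) / 14404033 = -9.88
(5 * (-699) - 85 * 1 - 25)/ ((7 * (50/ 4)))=-206/ 5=-41.20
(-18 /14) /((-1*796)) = 9 /5572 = 0.00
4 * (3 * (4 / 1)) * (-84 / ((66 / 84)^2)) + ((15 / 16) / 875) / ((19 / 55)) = -8408490087 / 1287440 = -6531.17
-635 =-635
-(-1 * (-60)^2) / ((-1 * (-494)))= 1800 / 247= 7.29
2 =2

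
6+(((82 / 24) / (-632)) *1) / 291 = 13241623 / 2206944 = 6.00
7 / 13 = 0.54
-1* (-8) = 8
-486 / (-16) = 243 / 8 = 30.38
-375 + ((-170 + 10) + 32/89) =-47583/89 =-534.64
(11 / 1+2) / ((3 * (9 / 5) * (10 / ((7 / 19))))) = 91 / 1026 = 0.09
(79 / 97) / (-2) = -79 / 194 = -0.41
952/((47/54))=51408/47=1093.79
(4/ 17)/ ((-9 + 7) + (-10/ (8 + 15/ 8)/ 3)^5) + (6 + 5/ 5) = 6.88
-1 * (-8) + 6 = 14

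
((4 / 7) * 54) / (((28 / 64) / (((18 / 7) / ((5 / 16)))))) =995328 / 1715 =580.37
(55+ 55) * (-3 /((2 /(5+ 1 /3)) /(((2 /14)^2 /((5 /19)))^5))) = -0.00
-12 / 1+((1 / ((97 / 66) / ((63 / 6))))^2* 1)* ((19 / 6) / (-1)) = -3267393 / 18818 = -173.63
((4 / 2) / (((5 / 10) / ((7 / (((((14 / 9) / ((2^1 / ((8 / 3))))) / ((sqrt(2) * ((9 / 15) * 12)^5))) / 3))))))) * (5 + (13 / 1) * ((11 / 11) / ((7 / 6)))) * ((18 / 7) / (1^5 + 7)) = 622627772544 * sqrt(2) / 153125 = 5750391.12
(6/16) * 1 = 3/8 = 0.38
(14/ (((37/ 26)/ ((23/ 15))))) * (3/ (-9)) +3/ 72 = -66421/ 13320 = -4.99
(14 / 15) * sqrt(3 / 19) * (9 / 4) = 21 * sqrt(57) / 190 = 0.83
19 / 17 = 1.12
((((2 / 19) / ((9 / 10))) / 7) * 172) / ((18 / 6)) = 3440 / 3591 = 0.96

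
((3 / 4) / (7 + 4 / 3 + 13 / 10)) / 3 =15 / 578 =0.03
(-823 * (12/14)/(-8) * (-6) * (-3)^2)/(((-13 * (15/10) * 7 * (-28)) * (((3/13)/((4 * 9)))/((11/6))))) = -244431/686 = -356.31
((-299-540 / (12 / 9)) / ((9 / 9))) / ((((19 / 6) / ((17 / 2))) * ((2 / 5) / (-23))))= 2064480 / 19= 108656.84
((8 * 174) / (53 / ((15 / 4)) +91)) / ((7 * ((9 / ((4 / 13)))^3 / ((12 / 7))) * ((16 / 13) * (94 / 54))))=37120 / 613779439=0.00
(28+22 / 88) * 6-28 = 283 / 2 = 141.50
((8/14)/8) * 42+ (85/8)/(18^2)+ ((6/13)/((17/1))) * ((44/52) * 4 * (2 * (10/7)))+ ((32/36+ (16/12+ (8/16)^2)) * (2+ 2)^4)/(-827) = 2.53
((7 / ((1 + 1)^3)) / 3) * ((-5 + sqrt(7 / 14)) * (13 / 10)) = -91 / 48 + 91 * sqrt(2) / 480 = -1.63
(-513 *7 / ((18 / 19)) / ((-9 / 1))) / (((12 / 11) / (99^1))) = 305767 / 8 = 38220.88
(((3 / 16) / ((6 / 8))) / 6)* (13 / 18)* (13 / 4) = 169 / 1728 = 0.10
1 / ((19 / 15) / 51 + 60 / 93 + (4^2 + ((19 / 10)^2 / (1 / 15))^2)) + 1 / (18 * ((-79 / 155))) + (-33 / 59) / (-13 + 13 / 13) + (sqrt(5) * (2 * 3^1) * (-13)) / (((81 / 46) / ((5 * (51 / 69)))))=-4420 * sqrt(5) / 27 -58251931518043 / 938758019971212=-366.11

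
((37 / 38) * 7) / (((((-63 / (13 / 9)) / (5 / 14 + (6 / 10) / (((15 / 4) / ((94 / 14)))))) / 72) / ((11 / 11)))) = -160654 / 9975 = -16.11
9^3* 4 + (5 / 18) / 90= 944785 / 324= 2916.00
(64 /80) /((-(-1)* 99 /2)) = 8 /495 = 0.02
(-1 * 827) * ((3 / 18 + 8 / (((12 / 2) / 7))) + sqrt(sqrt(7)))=-15713 / 2 - 827 * 7^(1 / 4)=-9201.68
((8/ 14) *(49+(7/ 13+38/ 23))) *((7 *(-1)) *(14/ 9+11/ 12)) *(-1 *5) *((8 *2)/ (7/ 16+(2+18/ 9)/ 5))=2906099200/ 88803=32725.24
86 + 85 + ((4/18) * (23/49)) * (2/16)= 301667/1764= 171.01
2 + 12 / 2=8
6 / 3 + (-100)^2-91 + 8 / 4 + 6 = 9919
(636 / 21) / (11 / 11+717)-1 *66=-165752 / 2513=-65.96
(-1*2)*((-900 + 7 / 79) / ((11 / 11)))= 142186 / 79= 1799.82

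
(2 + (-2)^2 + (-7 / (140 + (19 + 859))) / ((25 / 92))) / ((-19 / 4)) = -304112 / 241775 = -1.26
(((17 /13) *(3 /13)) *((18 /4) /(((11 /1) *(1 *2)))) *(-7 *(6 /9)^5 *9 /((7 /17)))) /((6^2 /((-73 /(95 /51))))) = 717298 /529815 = 1.35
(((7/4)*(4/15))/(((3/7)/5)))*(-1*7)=-343/9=-38.11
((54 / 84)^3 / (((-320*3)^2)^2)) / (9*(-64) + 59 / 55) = -99 / 181965735067648000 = -0.00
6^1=6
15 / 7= 2.14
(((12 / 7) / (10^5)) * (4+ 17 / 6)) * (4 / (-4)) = -41 / 350000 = -0.00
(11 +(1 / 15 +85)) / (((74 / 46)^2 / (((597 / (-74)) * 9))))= -1365259599 / 506530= -2695.32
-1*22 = -22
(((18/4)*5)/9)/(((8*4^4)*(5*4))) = 1/16384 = 0.00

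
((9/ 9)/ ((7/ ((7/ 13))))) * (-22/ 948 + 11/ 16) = 2519/ 49296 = 0.05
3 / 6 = 1 / 2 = 0.50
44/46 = 22/23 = 0.96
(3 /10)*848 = 1272 /5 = 254.40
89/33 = 2.70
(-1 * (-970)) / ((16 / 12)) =1455 / 2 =727.50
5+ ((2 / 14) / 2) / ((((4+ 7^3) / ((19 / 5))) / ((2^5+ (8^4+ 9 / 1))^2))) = 46471723 / 3470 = 13392.43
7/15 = 0.47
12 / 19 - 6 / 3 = -26 / 19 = -1.37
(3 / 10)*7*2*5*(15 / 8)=315 / 8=39.38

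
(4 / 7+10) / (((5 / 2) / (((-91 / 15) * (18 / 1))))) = -11544 / 25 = -461.76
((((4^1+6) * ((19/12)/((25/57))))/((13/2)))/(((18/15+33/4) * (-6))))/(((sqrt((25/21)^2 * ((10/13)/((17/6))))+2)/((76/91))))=-0.03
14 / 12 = 7 / 6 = 1.17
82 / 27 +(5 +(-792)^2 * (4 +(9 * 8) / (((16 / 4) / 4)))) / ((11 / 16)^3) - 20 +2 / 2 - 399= 5272134542324 / 35937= 146704915.33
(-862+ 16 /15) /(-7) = 122.99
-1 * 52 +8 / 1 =-44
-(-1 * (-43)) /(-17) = 43 /17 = 2.53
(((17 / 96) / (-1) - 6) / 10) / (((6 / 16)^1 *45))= -593 / 16200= -0.04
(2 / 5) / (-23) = -2 / 115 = -0.02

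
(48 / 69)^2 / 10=128 / 2645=0.05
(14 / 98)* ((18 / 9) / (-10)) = -1 / 35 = -0.03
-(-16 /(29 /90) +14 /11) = 15434 /319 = 48.38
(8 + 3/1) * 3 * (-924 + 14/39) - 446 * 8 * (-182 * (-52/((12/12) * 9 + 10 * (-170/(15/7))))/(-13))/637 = -38624942/1267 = -30485.35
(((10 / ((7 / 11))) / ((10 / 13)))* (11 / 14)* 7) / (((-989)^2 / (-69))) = -4719 / 595378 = -0.01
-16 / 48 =-1 / 3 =-0.33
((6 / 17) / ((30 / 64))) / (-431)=-64 / 36635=-0.00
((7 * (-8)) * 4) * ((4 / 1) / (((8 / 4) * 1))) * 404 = -180992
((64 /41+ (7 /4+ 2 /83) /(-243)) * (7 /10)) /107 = 7194761 /707851224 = 0.01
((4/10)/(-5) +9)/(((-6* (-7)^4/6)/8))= -1784/60025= -0.03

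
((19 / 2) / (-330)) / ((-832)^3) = 19 / 380114042880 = 0.00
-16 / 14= -8 / 7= -1.14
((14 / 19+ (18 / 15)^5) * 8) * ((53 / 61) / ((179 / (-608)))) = -2598190592 / 34121875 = -76.14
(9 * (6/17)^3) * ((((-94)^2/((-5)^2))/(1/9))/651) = 51531552/26653025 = 1.93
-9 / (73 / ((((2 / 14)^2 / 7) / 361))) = -9 / 9039079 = -0.00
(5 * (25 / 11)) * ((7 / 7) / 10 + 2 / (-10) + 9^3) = 182225 / 22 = 8282.95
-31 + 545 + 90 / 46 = 11867 / 23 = 515.96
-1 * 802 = -802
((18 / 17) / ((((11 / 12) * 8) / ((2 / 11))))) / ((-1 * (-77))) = 54 / 158389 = 0.00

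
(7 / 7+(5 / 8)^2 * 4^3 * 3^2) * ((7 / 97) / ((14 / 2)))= 226 / 97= 2.33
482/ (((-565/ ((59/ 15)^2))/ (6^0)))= -1677842/ 127125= -13.20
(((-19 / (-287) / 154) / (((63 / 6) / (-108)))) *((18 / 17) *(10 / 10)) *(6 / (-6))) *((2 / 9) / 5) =2736 / 13148905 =0.00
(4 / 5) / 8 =1 / 10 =0.10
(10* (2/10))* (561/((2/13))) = 7293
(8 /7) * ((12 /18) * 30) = 160 /7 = 22.86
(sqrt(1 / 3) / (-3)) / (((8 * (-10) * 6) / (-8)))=-sqrt(3) / 540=-0.00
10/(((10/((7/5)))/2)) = 14/5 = 2.80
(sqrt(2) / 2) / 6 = sqrt(2) / 12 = 0.12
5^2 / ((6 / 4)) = 50 / 3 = 16.67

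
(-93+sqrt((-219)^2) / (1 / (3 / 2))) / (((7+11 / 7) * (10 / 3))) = 3297 / 400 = 8.24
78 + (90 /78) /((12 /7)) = 4091 /52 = 78.67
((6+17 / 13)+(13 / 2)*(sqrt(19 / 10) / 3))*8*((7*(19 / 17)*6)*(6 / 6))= 6916*sqrt(190) / 85+606480 / 221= 3865.79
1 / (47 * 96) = 1 / 4512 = 0.00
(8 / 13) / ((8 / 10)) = 10 / 13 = 0.77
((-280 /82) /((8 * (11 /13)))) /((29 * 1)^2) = -455 /758582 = -0.00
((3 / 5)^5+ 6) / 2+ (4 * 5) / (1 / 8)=1018993 / 6250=163.04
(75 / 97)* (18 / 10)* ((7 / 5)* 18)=3402 / 97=35.07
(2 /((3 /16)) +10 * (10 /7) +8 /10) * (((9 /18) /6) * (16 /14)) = 5408 /2205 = 2.45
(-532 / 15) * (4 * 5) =-709.33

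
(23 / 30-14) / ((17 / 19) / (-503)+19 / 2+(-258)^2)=-3794129 / 19087287675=-0.00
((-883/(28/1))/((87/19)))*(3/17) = -16777/13804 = -1.22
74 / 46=37 / 23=1.61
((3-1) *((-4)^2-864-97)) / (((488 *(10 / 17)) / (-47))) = 151011 / 488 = 309.45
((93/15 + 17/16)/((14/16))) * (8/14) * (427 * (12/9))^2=69180832/45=1537351.82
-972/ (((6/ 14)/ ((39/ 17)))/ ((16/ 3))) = -471744/ 17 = -27749.65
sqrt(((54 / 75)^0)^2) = 1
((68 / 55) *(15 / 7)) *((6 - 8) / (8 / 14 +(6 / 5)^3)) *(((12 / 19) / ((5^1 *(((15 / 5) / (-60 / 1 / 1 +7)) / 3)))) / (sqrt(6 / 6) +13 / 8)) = 4324800 / 735889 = 5.88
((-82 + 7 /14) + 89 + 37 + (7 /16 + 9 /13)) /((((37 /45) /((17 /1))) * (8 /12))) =21781845 /15392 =1415.14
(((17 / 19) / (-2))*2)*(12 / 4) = -2.68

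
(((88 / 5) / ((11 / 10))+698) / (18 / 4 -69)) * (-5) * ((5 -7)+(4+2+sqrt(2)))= 2380 * sqrt(2) / 43+9520 / 43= 299.67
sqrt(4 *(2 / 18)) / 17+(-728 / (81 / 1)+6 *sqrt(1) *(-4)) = -45370 / 1377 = -32.95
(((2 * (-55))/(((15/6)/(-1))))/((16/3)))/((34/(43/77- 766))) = -10401/56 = -185.73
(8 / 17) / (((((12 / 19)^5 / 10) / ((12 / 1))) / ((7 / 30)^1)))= 131.12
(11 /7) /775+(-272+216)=-303789 /5425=-56.00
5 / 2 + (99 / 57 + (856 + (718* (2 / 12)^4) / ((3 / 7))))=31821455 / 36936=861.53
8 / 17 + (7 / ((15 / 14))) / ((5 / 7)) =9.62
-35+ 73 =38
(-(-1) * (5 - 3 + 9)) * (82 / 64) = 14.09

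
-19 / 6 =-3.17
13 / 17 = 0.76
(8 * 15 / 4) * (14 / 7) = 60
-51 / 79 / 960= -17 / 25280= -0.00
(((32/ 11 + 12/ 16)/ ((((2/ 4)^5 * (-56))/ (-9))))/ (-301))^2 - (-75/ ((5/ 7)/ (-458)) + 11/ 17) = -8962473160628/ 186366257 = -48090.64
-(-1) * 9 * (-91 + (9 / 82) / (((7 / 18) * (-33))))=-2585826 / 3157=-819.08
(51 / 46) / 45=17 / 690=0.02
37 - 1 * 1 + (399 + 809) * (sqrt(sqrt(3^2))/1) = 36 + 1208 * sqrt(3) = 2128.32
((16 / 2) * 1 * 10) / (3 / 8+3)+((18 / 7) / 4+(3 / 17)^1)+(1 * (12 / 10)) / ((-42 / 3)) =785171 / 32130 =24.44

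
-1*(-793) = 793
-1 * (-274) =274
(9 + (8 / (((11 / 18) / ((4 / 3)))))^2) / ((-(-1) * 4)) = 37953 / 484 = 78.42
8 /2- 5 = -1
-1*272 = -272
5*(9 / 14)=45 / 14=3.21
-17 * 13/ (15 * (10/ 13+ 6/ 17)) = -48841/ 3720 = -13.13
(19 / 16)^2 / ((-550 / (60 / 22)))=-1083 / 154880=-0.01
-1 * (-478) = 478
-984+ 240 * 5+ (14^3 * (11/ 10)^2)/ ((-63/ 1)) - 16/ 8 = 161.30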